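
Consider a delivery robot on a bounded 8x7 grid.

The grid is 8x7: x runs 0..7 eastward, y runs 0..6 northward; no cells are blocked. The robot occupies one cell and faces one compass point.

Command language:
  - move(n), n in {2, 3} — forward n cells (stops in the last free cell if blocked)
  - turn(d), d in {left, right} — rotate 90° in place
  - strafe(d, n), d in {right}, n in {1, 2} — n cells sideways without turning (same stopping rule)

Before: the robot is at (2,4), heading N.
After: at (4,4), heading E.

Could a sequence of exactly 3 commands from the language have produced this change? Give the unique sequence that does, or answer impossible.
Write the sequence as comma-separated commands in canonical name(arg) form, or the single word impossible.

key: position moved to (4,4) AND the heading swung to E — translation plus rotation needed
begin: at (2,4), heading N
1. strafe(right, 1) → at (3,4), heading N
2. strafe(right, 1) → at (4,4), heading N
3. turn(right) → at (4,4), heading E
all 216 alternatives checked — unique.

strafe(right, 1), strafe(right, 1), turn(right)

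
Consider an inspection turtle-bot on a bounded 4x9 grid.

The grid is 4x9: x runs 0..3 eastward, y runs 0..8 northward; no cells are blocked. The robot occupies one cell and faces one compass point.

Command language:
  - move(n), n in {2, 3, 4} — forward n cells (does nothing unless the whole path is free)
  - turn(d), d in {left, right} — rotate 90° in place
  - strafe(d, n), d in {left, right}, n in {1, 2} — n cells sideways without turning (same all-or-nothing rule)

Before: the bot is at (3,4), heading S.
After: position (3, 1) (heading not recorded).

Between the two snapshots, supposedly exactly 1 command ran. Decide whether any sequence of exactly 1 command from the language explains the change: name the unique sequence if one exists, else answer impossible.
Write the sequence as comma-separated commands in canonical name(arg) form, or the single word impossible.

begin: at (3,4), heading S
[1] after move(3): at (3,1), heading S
uniquely the one of 9 1-step routes that fits.

move(3)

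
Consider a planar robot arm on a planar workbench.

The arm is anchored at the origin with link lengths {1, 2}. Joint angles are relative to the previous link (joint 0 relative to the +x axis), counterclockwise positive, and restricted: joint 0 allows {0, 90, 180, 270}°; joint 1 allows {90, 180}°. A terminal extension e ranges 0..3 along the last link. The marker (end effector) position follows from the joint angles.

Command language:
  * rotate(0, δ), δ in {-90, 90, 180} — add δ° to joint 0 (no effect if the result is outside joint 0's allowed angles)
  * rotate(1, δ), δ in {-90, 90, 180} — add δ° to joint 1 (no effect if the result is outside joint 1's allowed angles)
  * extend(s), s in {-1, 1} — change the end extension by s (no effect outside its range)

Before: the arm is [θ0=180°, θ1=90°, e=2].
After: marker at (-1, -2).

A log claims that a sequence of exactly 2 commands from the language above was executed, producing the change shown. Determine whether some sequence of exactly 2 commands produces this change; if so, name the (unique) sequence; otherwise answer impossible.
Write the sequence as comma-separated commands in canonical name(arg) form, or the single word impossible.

initial: [θ0=180°, θ1=90°, e=2]
1. extend(-1) → [θ0=180°, θ1=90°, e=1]
2. extend(-1) → [θ0=180°, θ1=90°, e=0]
uniquely the one of 64 2-step routes that fits.

extend(-1), extend(-1)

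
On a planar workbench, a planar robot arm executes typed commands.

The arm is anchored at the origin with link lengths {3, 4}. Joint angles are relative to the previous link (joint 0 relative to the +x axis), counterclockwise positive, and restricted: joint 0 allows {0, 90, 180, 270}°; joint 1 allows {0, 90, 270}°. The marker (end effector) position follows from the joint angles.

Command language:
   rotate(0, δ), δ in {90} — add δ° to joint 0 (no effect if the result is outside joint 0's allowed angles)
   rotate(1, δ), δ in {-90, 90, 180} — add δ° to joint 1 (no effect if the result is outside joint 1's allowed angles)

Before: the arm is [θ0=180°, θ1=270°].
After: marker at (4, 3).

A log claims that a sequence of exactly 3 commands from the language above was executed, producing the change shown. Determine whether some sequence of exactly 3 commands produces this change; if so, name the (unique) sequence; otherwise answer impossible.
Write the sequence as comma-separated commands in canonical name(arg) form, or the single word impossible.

begin: [θ0=180°, θ1=270°]
[1] after rotate(0, 90): [θ0=270°, θ1=270°]
[2] after rotate(0, 90): [θ0=0°, θ1=270°]
[3] after rotate(0, 90): [θ0=90°, θ1=270°]
uniquely the one of 64 3-step routes that fits.

rotate(0, 90), rotate(0, 90), rotate(0, 90)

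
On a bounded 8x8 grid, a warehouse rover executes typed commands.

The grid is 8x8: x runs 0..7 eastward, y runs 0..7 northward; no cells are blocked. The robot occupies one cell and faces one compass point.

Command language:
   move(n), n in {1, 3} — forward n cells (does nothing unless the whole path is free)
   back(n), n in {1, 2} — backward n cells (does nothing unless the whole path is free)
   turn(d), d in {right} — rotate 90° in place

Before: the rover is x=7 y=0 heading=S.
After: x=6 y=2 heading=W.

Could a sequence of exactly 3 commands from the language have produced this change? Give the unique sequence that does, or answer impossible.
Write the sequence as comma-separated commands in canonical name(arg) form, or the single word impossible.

back(2), turn(right), move(1)

key: position moved to (6,2) AND the heading swung to W — translation plus rotation needed
from: x=7 y=0 heading=S
step 1 (back(2)): x=7 y=2 heading=S
step 2 (turn(right)): x=7 y=2 heading=W
step 3 (move(1)): x=6 y=2 heading=W
uniquely the one of 125 3-step routes that fits.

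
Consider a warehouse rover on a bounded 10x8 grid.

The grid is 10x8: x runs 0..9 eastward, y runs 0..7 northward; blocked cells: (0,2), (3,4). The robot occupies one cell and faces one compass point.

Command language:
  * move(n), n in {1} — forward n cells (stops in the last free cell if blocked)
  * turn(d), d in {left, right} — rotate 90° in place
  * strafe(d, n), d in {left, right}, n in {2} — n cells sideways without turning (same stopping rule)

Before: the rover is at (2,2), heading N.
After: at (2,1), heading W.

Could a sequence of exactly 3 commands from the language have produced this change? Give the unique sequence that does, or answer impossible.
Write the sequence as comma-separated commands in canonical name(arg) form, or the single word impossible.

key: cell and facing (now W) both changed — the 3 commands mix motion and turning
begin: at (2,2), heading N
1. move(1) → at (2,3), heading N
2. turn(left) → at (2,3), heading W
3. strafe(left, 2) → at (2,1), heading W
all 125 alternatives checked — unique.

move(1), turn(left), strafe(left, 2)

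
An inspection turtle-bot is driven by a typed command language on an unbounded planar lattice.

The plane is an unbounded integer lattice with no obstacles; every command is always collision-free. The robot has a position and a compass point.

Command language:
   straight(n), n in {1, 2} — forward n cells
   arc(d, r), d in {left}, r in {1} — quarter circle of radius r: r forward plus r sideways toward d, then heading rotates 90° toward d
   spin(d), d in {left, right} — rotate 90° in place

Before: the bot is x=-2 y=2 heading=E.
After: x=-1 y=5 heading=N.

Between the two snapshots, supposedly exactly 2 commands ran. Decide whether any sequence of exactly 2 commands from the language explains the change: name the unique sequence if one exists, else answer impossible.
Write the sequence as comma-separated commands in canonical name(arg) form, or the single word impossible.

arc(left, 1), straight(2)

key: order matters: swapping arc(left, 1) and straight(2) lands elsewhere
begin: x=-2 y=2 heading=E
step 1 (arc(left, 1)): x=-1 y=3 heading=N
step 2 (straight(2)): x=-1 y=5 heading=N
all 25 alternatives checked — unique.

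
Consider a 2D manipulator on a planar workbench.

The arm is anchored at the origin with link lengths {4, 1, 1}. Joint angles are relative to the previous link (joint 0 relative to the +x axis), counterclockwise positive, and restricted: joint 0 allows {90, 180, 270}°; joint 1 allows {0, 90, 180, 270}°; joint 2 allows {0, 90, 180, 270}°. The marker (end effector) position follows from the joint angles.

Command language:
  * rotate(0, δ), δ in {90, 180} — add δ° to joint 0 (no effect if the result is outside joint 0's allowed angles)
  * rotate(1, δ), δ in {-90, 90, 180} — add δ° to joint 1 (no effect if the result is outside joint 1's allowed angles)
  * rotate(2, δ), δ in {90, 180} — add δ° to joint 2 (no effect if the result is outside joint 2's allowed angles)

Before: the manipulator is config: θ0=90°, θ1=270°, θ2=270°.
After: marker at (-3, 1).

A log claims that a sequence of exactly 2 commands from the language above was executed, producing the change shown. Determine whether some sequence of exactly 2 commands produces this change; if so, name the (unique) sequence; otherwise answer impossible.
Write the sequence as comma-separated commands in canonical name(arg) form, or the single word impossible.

rotate(0, 90), rotate(0, 180)

key: order matters: swapping rotate(0, 90) and rotate(0, 180) lands elsewhere
begin: config: θ0=90°, θ1=270°, θ2=270°
t=1 rotate(0, 90) ⇒ config: θ0=180°, θ1=270°, θ2=270°
t=2 rotate(0, 180) ⇒ config: θ0=180°, θ1=270°, θ2=270°
all 49 alternatives checked — unique.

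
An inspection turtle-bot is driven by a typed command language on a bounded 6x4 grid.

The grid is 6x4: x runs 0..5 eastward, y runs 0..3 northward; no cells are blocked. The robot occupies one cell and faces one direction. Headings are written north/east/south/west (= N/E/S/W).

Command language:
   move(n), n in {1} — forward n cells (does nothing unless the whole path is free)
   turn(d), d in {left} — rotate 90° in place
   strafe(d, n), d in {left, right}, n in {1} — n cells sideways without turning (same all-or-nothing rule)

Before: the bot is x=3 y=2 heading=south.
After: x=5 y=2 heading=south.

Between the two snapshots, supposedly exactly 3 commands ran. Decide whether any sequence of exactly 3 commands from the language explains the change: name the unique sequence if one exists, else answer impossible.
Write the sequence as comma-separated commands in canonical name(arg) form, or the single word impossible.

strafe(left, 1), strafe(left, 1), strafe(left, 1)

key: the third strafe(left, 1) would leave the grid, so it does nothing
from: x=3 y=2 heading=south
1. strafe(left, 1) → x=4 y=2 heading=south
2. strafe(left, 1) → x=5 y=2 heading=south
3. strafe(left, 1) → x=5 y=2 heading=south
uniquely the one of 64 3-step routes that fits.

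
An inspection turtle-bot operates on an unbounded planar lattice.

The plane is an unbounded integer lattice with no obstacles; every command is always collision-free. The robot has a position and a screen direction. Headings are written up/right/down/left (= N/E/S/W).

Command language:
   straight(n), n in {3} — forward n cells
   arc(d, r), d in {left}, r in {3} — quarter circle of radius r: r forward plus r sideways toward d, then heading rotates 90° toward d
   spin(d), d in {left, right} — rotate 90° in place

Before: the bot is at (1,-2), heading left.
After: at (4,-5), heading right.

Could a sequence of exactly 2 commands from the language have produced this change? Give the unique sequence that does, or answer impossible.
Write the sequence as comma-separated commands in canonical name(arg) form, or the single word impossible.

key: running arc(left, 3) before spin(left) would end elsewhere — order is forced
from: at (1,-2), heading left
1. spin(left) → at (1,-2), heading down
2. arc(left, 3) → at (4,-5), heading right
no other 2-command option fits: unique.

spin(left), arc(left, 3)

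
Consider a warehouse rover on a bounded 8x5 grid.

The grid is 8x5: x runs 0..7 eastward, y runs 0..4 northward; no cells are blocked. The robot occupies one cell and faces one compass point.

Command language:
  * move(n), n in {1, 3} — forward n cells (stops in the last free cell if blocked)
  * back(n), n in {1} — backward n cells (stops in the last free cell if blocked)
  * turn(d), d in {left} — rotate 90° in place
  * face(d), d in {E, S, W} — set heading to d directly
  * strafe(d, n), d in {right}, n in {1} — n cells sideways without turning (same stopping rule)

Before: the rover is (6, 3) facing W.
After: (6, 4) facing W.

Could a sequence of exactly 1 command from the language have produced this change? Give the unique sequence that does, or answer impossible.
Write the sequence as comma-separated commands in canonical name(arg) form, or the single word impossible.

strafe(right, 1)

key: still facing W — the one step turns nothing
initial: (6, 3) facing W
step 1 (strafe(right, 1)): (6, 4) facing W
uniquely the one of 8 1-step routes that fits.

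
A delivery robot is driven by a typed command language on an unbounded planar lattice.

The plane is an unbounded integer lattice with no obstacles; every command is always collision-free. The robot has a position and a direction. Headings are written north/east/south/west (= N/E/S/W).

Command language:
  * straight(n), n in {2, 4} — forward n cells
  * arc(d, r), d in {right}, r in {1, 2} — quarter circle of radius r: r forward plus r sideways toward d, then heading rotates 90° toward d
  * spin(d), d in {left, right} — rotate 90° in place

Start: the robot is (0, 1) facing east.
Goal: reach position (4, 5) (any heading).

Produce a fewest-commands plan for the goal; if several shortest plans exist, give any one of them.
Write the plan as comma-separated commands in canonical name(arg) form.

start: (0, 1) facing east
t=1 straight(4) ⇒ (4, 1) facing east
t=2 spin(left) ⇒ (4, 1) facing north
t=3 straight(4) ⇒ (4, 5) facing north
nothing shorter than 3 reaches the goal.

straight(4), spin(left), straight(4)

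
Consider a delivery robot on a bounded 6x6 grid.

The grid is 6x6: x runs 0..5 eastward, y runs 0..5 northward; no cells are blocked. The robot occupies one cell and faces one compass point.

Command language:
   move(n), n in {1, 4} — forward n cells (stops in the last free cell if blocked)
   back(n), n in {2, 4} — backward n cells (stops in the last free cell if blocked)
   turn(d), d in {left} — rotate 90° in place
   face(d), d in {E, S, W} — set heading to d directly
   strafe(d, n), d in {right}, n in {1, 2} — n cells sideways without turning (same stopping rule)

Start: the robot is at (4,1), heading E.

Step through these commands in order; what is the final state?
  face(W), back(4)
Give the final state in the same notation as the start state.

initial: at (4,1), heading E
[1] after face(W): at (4,1), heading W
[2] after back(4): at (5,1), heading W

at (5,1), heading W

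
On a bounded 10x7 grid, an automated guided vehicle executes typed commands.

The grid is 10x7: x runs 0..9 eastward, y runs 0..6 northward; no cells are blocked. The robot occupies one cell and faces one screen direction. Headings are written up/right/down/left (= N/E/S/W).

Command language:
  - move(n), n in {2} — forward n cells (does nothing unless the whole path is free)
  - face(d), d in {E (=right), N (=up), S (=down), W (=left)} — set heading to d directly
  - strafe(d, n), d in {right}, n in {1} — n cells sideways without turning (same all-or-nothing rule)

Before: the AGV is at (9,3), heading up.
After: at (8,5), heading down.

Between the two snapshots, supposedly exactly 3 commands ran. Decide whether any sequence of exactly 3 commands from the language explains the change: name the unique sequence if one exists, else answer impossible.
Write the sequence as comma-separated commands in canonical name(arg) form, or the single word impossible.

move(2), face(S), strafe(right, 1)

key: running strafe(right, 1) before move(2) would end elsewhere — order is forced
start: at (9,3), heading up
t=1 move(2) ⇒ at (9,5), heading up
t=2 face(S) ⇒ at (9,5), heading down
t=3 strafe(right, 1) ⇒ at (8,5), heading down
uniquely the one of 216 3-step routes that fits.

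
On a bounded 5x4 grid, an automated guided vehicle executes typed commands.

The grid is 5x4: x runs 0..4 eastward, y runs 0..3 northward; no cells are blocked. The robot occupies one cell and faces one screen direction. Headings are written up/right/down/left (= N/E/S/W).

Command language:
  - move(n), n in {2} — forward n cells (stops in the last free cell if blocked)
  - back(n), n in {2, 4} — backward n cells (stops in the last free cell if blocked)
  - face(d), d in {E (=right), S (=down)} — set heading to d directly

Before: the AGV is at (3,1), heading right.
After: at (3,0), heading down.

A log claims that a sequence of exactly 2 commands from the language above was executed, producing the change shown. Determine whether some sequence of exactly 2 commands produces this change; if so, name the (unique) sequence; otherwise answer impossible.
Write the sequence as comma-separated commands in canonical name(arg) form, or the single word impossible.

key: position moved to (3,0) AND the heading swung to S — translation plus rotation needed
begin: at (3,1), heading right
1. face(S) → at (3,1), heading down
2. move(2) → at (3,0), heading down
no other 2-command option fits: unique.

face(S), move(2)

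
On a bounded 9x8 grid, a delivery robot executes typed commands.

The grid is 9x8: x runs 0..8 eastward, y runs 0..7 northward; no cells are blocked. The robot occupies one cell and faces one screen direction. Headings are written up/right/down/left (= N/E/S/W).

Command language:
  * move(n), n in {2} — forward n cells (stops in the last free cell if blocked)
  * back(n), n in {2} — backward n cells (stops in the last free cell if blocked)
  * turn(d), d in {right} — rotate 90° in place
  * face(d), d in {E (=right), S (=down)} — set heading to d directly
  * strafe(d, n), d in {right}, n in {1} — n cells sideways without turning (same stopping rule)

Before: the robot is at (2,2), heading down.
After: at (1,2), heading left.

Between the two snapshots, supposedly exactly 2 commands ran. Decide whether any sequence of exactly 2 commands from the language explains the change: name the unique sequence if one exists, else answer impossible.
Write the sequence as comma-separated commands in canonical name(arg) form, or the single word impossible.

strafe(right, 1), turn(right)

key: cell and facing (now W) both changed — the 2 commands mix motion and turning
t0: at (2,2), heading down
1. strafe(right, 1) → at (1,2), heading down
2. turn(right) → at (1,2), heading left
uniquely the one of 36 2-step routes that fits.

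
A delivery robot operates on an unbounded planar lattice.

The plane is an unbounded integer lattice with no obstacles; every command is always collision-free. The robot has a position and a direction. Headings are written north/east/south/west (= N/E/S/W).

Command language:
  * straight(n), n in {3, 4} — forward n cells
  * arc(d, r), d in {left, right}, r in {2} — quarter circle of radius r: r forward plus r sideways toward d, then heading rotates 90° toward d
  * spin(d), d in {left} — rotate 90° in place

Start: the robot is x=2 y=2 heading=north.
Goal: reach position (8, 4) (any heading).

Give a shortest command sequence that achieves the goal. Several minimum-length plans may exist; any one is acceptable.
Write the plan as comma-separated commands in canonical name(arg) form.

begin: x=2 y=2 heading=north
t=1 arc(right, 2) ⇒ x=4 y=4 heading=east
t=2 straight(4) ⇒ x=8 y=4 heading=east
shorter routes all fall short; 2 is best.

arc(right, 2), straight(4)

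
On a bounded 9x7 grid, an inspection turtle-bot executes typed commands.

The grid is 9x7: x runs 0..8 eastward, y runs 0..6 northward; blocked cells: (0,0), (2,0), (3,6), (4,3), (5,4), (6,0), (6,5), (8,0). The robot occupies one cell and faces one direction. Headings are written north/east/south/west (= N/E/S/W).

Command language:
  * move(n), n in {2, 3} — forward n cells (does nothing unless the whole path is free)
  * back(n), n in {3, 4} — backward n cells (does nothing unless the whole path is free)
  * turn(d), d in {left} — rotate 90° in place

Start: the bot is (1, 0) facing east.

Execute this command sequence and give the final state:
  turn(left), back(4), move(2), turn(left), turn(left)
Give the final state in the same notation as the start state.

(1, 2) facing south

initial: (1, 0) facing east
step 1 (turn(left)): (1, 0) facing north
step 2 (back(4)): (1, 0) facing north
step 3 (move(2)): (1, 2) facing north
step 4 (turn(left)): (1, 2) facing west
step 5 (turn(left)): (1, 2) facing south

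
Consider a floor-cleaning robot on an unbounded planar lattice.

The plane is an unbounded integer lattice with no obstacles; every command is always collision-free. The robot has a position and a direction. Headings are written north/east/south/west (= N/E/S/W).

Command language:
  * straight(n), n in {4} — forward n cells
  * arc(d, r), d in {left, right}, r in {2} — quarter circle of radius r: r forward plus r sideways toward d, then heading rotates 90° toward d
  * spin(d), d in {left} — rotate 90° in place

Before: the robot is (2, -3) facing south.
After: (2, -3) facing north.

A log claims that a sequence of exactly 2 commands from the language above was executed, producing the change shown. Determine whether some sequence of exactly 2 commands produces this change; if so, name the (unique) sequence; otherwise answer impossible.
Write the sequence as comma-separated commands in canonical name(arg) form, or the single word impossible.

spin(left), spin(left)

key: parked at (2,-3) the whole time — nothing moves the robot
initial: (2, -3) facing south
step 1 (spin(left)): (2, -3) facing east
step 2 (spin(left)): (2, -3) facing north
no rival 2-sequence matches.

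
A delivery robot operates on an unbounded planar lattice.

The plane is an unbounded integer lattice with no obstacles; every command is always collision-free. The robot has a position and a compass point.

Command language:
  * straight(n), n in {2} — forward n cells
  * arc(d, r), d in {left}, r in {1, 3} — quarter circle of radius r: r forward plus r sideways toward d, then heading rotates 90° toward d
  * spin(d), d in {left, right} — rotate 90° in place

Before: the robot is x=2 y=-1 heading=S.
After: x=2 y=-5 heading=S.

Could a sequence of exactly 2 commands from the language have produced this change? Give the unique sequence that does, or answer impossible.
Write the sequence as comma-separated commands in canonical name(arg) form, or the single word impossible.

key: still facing S at the end — nothing in the sequence rotates
begin: x=2 y=-1 heading=S
1. straight(2) → x=2 y=-3 heading=S
2. straight(2) → x=2 y=-5 heading=S
no other 2-command option fits: unique.

straight(2), straight(2)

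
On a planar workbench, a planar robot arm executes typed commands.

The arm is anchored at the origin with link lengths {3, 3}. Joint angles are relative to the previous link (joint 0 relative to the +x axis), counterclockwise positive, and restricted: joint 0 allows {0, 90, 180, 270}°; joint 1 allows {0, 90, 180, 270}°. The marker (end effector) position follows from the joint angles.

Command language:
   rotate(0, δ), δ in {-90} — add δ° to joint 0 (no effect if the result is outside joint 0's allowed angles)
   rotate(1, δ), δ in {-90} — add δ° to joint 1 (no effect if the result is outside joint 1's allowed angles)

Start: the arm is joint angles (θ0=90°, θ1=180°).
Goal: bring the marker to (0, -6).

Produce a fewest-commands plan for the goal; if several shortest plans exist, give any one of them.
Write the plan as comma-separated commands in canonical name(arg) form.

rotate(0, -90), rotate(0, -90), rotate(1, -90), rotate(1, -90)

begin: joint angles (θ0=90°, θ1=180°)
[1] after rotate(0, -90): joint angles (θ0=0°, θ1=180°)
[2] after rotate(0, -90): joint angles (θ0=270°, θ1=180°)
[3] after rotate(1, -90): joint angles (θ0=270°, θ1=90°)
[4] after rotate(1, -90): joint angles (θ0=270°, θ1=0°)
shorter routes all fall short; 4 is best.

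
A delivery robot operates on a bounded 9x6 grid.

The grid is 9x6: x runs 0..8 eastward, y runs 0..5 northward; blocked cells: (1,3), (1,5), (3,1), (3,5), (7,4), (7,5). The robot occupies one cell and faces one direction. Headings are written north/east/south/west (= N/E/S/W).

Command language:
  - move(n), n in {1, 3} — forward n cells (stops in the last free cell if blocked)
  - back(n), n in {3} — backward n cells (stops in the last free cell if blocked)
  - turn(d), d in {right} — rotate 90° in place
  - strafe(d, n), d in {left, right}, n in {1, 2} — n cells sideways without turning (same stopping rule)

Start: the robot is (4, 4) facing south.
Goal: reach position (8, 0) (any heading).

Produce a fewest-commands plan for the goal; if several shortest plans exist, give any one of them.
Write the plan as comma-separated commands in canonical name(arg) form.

from: (4, 4) facing south
[1] after move(3): (4, 1) facing south
[2] after move(3): (4, 0) facing south
[3] after strafe(left, 2): (6, 0) facing south
[4] after strafe(left, 2): (8, 0) facing south
minimal: 4 command(s), checked below 4.

move(3), move(3), strafe(left, 2), strafe(left, 2)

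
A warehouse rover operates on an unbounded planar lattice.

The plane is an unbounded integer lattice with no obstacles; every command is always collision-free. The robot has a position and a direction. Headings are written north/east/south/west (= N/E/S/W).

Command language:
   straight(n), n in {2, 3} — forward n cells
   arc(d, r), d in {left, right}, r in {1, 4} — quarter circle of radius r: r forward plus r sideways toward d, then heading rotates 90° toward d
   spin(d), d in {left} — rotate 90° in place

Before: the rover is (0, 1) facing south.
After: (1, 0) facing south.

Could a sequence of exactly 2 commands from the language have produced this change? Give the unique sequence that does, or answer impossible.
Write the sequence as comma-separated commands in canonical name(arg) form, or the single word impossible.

spin(left), arc(right, 1)

key: running arc(right, 1) before spin(left) would end elsewhere — order is forced
begin: (0, 1) facing south
[1] after spin(left): (0, 1) facing east
[2] after arc(right, 1): (1, 0) facing south
uniquely the one of 49 2-step routes that fits.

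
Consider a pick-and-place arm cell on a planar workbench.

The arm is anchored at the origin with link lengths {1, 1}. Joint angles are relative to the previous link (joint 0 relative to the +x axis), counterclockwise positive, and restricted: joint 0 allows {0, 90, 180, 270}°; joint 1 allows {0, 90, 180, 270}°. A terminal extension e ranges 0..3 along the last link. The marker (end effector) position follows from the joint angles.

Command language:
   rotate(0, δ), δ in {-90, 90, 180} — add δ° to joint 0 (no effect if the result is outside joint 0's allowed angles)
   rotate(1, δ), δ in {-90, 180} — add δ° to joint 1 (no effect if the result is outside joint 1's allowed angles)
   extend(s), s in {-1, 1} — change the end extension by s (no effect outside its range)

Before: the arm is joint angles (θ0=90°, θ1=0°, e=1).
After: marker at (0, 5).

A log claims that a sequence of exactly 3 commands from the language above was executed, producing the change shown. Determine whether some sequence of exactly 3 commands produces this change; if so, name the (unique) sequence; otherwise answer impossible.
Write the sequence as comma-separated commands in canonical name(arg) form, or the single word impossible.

t0: joint angles (θ0=90°, θ1=0°, e=1)
t=1 extend(1) ⇒ joint angles (θ0=90°, θ1=0°, e=2)
t=2 extend(1) ⇒ joint angles (θ0=90°, θ1=0°, e=3)
t=3 extend(1) ⇒ joint angles (θ0=90°, θ1=0°, e=3)
no other 3-command option fits: unique.

extend(1), extend(1), extend(1)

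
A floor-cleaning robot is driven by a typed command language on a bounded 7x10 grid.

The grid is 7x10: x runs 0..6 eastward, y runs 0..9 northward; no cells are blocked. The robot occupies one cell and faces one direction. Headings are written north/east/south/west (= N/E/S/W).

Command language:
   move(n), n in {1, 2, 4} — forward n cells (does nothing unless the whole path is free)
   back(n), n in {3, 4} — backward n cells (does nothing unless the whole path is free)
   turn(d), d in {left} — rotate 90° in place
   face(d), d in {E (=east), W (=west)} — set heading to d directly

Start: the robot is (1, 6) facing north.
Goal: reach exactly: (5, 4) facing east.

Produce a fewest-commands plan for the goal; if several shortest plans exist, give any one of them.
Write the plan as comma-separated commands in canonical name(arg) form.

t0: (1, 6) facing north
t=1 move(2) ⇒ (1, 8) facing north
t=2 back(4) ⇒ (1, 4) facing north
t=3 face(E) ⇒ (1, 4) facing east
t=4 move(4) ⇒ (5, 4) facing east
no 3-step plan works, so 4 is optimal.

move(2), back(4), face(E), move(4)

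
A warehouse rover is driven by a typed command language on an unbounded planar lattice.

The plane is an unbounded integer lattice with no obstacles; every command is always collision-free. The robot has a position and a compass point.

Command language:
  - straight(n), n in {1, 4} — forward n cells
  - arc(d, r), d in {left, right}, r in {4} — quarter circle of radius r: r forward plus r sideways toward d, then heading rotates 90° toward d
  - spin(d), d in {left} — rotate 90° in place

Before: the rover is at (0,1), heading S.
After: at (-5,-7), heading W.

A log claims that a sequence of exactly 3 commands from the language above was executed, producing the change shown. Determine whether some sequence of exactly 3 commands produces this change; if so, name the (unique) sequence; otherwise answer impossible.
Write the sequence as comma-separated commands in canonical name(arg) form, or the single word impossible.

key: position moved to (-5,-7) AND the heading swung to W — translation plus rotation needed
initial: at (0,1), heading S
1. straight(4) → at (0,-3), heading S
2. arc(right, 4) → at (-4,-7), heading W
3. straight(1) → at (-5,-7), heading W
all 125 alternatives checked — unique.

straight(4), arc(right, 4), straight(1)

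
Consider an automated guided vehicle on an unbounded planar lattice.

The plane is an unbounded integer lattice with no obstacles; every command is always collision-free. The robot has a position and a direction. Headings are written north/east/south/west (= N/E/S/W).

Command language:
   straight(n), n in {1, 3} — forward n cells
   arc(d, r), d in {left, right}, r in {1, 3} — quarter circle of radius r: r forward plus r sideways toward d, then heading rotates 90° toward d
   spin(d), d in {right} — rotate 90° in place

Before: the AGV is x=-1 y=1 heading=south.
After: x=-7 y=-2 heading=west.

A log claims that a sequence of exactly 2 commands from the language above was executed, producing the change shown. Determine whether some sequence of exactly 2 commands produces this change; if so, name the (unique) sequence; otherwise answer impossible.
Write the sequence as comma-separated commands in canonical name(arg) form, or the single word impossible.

key: running straight(3) before arc(right, 3) would end elsewhere — order is forced
begin: x=-1 y=1 heading=south
t=1 arc(right, 3) ⇒ x=-4 y=-2 heading=west
t=2 straight(3) ⇒ x=-7 y=-2 heading=west
no other 2-command option fits: unique.

arc(right, 3), straight(3)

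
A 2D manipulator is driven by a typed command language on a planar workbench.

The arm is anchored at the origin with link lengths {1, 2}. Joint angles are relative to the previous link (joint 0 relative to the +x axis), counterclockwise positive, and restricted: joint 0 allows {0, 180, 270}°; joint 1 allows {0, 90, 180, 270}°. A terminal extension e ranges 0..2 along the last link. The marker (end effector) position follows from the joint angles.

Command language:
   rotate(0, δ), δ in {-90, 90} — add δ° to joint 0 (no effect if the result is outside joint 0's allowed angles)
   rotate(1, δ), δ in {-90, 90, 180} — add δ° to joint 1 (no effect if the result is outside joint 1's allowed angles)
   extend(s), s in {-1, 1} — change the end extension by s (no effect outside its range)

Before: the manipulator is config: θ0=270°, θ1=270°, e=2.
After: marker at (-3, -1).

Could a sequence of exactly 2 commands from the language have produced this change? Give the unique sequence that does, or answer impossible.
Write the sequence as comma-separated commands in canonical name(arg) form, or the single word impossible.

key: running extend(-1) before extend(1) would end elsewhere — order is forced
t0: config: θ0=270°, θ1=270°, e=2
t=1 extend(1) ⇒ config: θ0=270°, θ1=270°, e=2
t=2 extend(-1) ⇒ config: θ0=270°, θ1=270°, e=1
all 49 alternatives checked — unique.

extend(1), extend(-1)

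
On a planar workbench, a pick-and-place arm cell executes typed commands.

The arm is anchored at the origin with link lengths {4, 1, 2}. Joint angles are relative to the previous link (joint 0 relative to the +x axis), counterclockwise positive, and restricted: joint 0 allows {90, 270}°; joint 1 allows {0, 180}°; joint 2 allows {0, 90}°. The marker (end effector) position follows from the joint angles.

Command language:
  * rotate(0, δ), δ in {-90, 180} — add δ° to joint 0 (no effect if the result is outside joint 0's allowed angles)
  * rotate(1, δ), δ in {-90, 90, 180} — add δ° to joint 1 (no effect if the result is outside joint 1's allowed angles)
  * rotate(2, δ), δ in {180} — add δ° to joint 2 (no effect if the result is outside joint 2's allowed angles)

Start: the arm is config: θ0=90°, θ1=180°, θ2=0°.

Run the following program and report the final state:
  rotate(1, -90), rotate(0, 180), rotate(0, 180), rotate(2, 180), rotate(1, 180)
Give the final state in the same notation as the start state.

initial: config: θ0=90°, θ1=180°, θ2=0°
[1] after rotate(1, -90): config: θ0=90°, θ1=180°, θ2=0°
[2] after rotate(0, 180): config: θ0=270°, θ1=180°, θ2=0°
[3] after rotate(0, 180): config: θ0=90°, θ1=180°, θ2=0°
[4] after rotate(2, 180): config: θ0=90°, θ1=180°, θ2=0°
[5] after rotate(1, 180): config: θ0=90°, θ1=0°, θ2=0°

config: θ0=90°, θ1=0°, θ2=0°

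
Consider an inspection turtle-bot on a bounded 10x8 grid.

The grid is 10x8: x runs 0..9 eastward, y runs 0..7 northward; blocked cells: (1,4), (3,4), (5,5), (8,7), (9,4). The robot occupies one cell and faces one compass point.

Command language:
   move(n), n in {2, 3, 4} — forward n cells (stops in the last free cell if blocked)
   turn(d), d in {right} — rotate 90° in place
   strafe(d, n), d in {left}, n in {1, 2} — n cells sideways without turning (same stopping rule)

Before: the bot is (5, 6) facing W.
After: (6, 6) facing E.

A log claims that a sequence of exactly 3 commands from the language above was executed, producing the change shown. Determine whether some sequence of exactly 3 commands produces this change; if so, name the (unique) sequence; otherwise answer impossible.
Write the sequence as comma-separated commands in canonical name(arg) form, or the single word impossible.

impossible

all 216 sequences checked — none match.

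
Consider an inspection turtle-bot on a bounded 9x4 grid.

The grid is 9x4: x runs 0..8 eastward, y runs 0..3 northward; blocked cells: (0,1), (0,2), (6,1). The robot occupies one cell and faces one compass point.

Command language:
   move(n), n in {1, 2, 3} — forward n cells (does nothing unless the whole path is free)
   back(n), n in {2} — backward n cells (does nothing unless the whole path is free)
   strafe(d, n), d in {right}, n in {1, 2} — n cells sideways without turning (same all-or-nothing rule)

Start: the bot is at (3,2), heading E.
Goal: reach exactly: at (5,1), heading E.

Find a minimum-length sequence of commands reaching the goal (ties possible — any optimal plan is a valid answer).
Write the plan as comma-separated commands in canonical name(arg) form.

move(2), strafe(right, 1)

initial: at (3,2), heading E
[1] after move(2): at (5,2), heading E
[2] after strafe(right, 1): at (5,1), heading E
no 1-step plan works, so 2 is optimal.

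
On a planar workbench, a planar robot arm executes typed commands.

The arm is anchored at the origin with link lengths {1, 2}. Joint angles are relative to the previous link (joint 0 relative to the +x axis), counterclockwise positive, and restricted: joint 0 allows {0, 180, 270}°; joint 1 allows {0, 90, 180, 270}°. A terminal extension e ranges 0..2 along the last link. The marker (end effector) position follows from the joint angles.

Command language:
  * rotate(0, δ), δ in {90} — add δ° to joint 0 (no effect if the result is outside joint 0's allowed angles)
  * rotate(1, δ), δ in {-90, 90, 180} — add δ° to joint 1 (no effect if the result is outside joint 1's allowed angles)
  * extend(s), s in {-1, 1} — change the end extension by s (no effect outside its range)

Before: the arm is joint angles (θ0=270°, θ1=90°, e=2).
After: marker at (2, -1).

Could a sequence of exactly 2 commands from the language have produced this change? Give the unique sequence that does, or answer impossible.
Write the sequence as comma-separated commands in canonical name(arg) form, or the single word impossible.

extend(-1), extend(-1)

from: joint angles (θ0=270°, θ1=90°, e=2)
t=1 extend(-1) ⇒ joint angles (θ0=270°, θ1=90°, e=1)
t=2 extend(-1) ⇒ joint angles (θ0=270°, θ1=90°, e=0)
uniquely the one of 36 2-step routes that fits.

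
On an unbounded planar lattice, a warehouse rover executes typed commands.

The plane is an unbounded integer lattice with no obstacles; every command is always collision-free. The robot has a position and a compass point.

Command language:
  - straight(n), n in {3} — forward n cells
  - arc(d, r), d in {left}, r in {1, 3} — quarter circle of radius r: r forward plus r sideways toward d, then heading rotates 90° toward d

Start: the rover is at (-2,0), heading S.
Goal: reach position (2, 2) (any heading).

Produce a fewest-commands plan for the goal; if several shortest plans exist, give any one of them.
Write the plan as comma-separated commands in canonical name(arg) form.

arc(left, 1), arc(left, 3)

t0: at (-2,0), heading S
step 1 (arc(left, 1)): at (-1,-1), heading E
step 2 (arc(left, 3)): at (2,2), heading N
nothing shorter than 2 reaches the goal.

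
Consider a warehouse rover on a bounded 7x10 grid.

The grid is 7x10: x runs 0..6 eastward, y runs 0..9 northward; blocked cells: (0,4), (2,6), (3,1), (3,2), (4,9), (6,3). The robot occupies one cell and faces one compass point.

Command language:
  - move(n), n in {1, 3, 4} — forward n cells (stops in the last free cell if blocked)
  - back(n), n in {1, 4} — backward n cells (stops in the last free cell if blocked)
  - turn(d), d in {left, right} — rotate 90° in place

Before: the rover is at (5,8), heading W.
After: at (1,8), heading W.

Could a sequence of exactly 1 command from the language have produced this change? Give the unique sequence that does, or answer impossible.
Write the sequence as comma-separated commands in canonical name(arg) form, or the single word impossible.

move(4)

key: still facing W — the one step turns nothing
begin: at (5,8), heading W
[1] after move(4): at (1,8), heading W
no other 1-command option fits: unique.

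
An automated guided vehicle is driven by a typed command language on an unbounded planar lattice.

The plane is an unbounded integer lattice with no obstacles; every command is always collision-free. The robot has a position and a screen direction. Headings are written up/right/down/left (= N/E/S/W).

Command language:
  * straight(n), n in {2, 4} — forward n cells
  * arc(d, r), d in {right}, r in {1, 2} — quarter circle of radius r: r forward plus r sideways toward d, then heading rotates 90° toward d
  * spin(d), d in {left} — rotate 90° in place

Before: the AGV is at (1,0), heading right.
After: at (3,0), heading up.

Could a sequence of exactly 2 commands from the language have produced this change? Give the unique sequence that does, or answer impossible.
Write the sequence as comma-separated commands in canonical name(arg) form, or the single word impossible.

key: position moved to (3,0) AND the heading swung to N — translation plus rotation needed
begin: at (1,0), heading right
t=1 straight(2) ⇒ at (3,0), heading right
t=2 spin(left) ⇒ at (3,0), heading up
uniquely the one of 25 2-step routes that fits.

straight(2), spin(left)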